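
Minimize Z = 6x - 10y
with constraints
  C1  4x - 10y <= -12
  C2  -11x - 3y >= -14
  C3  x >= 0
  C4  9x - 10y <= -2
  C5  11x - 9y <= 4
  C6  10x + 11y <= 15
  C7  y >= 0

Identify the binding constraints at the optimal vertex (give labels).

C3 and C6

Extreme points and Z = 6x - 10y:
  (0, 6/5) → Z = -12
  (1/8, 5/4) → Z = -47/4
  (0, 15/11) → Z = -150/11

The minimum is at (0, 15/11). Substituting into each constraint, equality holds for C3 and C6; the remaining constraints have slack.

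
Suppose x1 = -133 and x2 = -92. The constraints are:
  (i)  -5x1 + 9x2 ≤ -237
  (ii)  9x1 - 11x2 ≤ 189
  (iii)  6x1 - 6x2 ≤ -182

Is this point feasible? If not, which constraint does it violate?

not feasible — violates (i)

Constraint (i): -5x1 + 9x2 = -163, which is not ≤ -237. All other constraints are satisfied.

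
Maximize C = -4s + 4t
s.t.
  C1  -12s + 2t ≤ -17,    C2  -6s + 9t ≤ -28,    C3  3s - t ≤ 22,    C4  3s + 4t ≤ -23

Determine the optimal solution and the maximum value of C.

s = 11/27, t = -109/18, maximum C = -698/27

The binding constraints are -12s + 2t = -17 and 3s + 4t = -23.
Solving simultaneously gives s = 11/27, t = -109/18.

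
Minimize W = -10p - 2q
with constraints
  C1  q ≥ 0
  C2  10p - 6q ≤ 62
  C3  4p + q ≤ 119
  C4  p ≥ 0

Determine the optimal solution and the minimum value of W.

The binding constraints are 10p - 6q = 62 and 4p + q = 119.
Solving simultaneously gives p = 388/17, q = 471/17.

p = 388/17, q = 471/17, minimum W = -4822/17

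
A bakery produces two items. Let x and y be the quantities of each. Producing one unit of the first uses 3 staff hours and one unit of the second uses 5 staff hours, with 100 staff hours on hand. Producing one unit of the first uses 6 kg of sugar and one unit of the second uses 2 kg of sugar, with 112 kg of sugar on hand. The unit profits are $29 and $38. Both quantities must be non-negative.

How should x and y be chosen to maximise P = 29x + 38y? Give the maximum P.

Extreme points and P = 29x + 38y:
  (0, 0) → P = 0
  (0, 20) → P = 760
  (56/3, 0) → P = 1624/3
  (15, 11) → P = 853

The binding constraints are 3x + 5y = 100 and 6x + 2y = 112.
Solving simultaneously gives x = 15, y = 11.

x = 15, y = 11, maximum P = 853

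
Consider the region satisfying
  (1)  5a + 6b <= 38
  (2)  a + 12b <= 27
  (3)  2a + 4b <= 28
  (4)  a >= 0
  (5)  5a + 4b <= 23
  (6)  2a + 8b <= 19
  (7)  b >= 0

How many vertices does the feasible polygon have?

The feasible vertices (each the meet of two boundaries and inside every other half-plane) are:
  (0, 9/4)
  (3/4, 35/16)
  (0, 0)
  (27/8, 49/32)
  (23/5, 0)

5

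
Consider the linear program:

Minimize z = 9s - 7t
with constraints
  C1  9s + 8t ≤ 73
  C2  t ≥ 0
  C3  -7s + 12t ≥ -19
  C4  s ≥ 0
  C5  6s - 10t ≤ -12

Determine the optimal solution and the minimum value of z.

s = 0, t = 73/8, minimum z = -511/8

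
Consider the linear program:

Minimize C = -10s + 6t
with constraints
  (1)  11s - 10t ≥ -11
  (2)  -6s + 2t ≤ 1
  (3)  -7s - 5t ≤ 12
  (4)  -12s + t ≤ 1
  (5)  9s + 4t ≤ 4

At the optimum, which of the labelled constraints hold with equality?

(3) and (5)

Vertices and C = -10s + 6t:
  (-1/18, 1/3) → C = 23/9
  (2/21, 11/14) → C = 79/21
  (-17/67, -137/67) → C = -652/67
  (4, -8) → C = -88

The minimum is at (4, -8). Substituting into each constraint, equality holds for (3) and (5); the remaining constraints have slack.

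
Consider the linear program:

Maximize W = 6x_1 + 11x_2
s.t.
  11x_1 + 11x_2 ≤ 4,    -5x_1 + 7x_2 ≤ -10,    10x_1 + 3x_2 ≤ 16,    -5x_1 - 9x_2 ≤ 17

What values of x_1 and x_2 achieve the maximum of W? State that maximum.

x_1 = 23/22, x_2 = -15/22, maximum W = -27/22

Corner points and W = 6x_1 + 11x_2:
  (23/22, -15/22) → W = -27/22
  (164/77, -136/77) → W = -512/77
  (-29/80, -27/16) → W = -1659/80
  (13/5, -10/3) → W = -316/15

The binding constraints are 11x_1 + 11x_2 = 4 and -5x_1 + 7x_2 = -10.
Solving simultaneously gives x_1 = 23/22, x_2 = -15/22.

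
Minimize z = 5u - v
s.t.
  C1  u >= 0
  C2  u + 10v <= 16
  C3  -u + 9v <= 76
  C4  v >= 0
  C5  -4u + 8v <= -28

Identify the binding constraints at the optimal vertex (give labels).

Vertices and z = 5u - v:
  (16, 0) → z = 80
  (17/2, 3/4) → z = 167/4
  (7, 0) → z = 35

The minimum is at (7, 0). Substituting into each constraint, equality holds for C4 and C5; the remaining constraints have slack.

C4 and C5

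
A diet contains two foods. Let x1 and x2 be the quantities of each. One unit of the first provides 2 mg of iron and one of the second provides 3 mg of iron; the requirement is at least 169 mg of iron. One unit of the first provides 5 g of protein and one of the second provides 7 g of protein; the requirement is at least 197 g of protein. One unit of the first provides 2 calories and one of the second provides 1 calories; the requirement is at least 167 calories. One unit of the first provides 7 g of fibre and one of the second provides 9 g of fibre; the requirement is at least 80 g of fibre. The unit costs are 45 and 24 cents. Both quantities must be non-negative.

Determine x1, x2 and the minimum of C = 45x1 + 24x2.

x1 = 83, x2 = 1, minimum C = 3759

Extreme points and C = 45x1 + 24x2:
  (0, 167) → C = 4008
  (169/2, 0) → C = 7605/2
  (83, 1) → C = 3759
The feasible region is unbounded (it extends along (0, 1), (1, 0)), but C strictly increases along every unbounded feasible direction, so there is no improving ray and the minimum is attained at a vertex.

The binding constraints are 2x1 + 3x2 = 169 and 2x1 + x2 = 167.
Solving simultaneously gives x1 = 83, x2 = 1.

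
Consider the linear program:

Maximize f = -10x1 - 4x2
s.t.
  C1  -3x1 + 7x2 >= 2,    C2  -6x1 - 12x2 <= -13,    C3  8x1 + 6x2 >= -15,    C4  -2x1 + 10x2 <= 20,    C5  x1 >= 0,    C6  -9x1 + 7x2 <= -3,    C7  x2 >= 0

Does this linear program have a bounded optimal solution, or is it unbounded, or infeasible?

Extreme points and f = -10x1 - 4x2:
  (67/78, 17/26) → f = -437/39
  (15/2, 7/2) → f = -89
  (127/150, 33/50) → f = -833/75
  (85/38, 93/38) → f = -611/19
The feasible region has finitely many vertices and no improving ray; the maximum is -833/75 at (127/150, 33/50).

bounded optimum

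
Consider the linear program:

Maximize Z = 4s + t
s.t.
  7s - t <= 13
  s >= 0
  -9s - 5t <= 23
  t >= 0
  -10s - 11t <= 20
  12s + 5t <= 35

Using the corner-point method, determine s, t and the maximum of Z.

Corner points and Z = 4s + t:
  (13/7, 0) → Z = 52/7
  (100/47, 89/47) → Z = 489/47
  (0, 0) → Z = 0
  (0, 7) → Z = 7

The binding constraints are 7s - t = 13 and 12s + 5t = 35.
Solving simultaneously gives s = 100/47, t = 89/47.

s = 100/47, t = 89/47, maximum Z = 489/47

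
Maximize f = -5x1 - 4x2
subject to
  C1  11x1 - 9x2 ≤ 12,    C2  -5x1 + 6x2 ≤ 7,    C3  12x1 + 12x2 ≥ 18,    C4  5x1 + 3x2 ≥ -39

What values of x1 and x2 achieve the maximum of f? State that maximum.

Extreme points and f = -5x1 - 4x2:
  (45/7, 137/21) → f = -1223/21
  (51/40, 9/40) → f = -291/40
  (2/11, 29/22) → f = -68/11

The optimum lies where -5x1 + 6x2 = 7 and 12x1 + 12x2 = 18.
Solving simultaneously gives x1 = 2/11, x2 = 29/22.

x1 = 2/11, x2 = 29/22, maximum f = -68/11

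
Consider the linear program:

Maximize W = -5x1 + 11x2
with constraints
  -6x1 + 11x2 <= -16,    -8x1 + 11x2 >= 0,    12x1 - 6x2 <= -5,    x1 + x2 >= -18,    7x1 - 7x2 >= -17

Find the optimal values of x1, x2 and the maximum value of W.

x1 = -8, x2 = -64/11, maximum W = -24

Extreme points and W = -5x1 + 11x2:
  (-8, -64/11) → W = -24
  (-299/35, -214/35) → W = -859/35
  (-187/21, -136/21) → W = -187/7

The optimum lies where -6x1 + 11x2 = -16 and -8x1 + 11x2 = 0.
Solving simultaneously gives x1 = -8, x2 = -64/11.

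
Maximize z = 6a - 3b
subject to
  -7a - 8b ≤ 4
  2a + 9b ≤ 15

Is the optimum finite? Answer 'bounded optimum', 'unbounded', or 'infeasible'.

unbounded

From the feasible point (-156/47, 113/47), moving in the direction (8, -7) keeps every constraint satisfied while z increases without bound.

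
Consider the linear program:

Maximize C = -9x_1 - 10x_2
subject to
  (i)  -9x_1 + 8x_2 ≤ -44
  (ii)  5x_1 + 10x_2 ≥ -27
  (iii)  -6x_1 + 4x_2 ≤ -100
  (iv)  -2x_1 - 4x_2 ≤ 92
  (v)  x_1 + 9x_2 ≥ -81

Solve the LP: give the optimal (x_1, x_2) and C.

x_1 = 223/20, x_2 = -331/40, maximum C = -88/5

Vertices and C = -9x_1 - 10x_2:
  (52, 53) → C = -998
  (223/20, -331/40) → C = -88/5
  (81/5, -54/5) → C = -189/5
The feasible region is unbounded (it extends along (9, -1), (8, 9)), but C strictly decreases along every unbounded feasible direction, so there is no improving ray and the maximum is attained at a vertex.

The binding constraints are 5x_1 + 10x_2 = -27 and -6x_1 + 4x_2 = -100.
Solving simultaneously gives x_1 = 223/20, x_2 = -331/40.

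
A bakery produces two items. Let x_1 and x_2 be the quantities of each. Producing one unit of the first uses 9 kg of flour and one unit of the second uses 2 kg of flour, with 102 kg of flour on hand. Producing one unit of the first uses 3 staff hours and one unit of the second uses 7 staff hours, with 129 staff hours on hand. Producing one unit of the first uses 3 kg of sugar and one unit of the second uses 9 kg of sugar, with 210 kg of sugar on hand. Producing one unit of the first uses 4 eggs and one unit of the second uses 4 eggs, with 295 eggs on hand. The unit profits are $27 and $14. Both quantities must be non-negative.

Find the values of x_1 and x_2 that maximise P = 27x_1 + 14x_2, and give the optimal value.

Feasible corners and P = 27x_1 + 14x_2:
  (0, 0) → P = 0
  (0, 129/7) → P = 258
  (34/3, 0) → P = 306
  (8, 15) → P = 426

The binding constraints are 9x_1 + 2x_2 = 102 and 3x_1 + 7x_2 = 129.
Solving simultaneously gives x_1 = 8, x_2 = 15.

x_1 = 8, x_2 = 15, maximum P = 426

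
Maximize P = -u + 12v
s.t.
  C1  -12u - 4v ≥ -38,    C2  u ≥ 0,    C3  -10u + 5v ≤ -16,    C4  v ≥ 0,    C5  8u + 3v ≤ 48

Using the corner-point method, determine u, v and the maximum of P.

u = 127/50, v = 47/25, maximum P = 1001/50

Feasible corners and P = -u + 12v:
  (127/50, 47/25) → P = 1001/50
  (19/6, 0) → P = -19/6
  (8/5, 0) → P = -8/5

The optimum lies where -12u - 4v = -38 and -10u + 5v = -16.
Solving simultaneously gives u = 127/50, v = 47/25.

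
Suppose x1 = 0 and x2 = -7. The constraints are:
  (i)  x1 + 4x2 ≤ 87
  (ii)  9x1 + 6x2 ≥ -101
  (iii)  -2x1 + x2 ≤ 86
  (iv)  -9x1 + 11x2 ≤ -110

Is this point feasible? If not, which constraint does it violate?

Constraint (iv): -9x1 + 11x2 = -77, which is not ≤ -110. All other constraints are satisfied.

not feasible — violates (iv)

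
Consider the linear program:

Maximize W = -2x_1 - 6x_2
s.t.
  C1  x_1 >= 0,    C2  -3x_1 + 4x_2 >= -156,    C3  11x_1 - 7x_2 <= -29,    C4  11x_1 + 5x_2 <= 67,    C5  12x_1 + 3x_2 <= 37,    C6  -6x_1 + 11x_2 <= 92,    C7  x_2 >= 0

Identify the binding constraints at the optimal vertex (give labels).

Feasible corners and W = -2x_1 - 6x_2:
  (0, 29/7) → W = -174/7
  (0, 92/11) → W = -552/11
  (172/117, 755/117) → W = -4874/117
  (131/150, 221/25) → W = -4109/75

The maximum is at (0, 29/7). Substituting into each constraint, equality holds for C1 and C3; the remaining constraints have slack.

C1 and C3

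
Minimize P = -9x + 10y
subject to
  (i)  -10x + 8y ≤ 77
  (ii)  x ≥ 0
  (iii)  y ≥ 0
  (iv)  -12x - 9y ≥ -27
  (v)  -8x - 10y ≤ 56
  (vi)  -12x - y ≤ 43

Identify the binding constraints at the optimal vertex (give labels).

(iii) and (iv)

Vertices and P = -9x + 10y:
  (0, 0) → P = 0
  (0, 3) → P = 30
  (9/4, 0) → P = -81/4

The minimum is at (9/4, 0). Substituting into each constraint, equality holds for (iii) and (iv); the remaining constraints have slack.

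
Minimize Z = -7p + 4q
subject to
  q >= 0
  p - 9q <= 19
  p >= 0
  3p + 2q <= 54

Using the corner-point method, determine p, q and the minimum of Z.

p = 18, q = 0, minimum Z = -126

Extreme points and Z = -7p + 4q:
  (0, 0) → Z = 0
  (18, 0) → Z = -126
  (0, 27) → Z = 108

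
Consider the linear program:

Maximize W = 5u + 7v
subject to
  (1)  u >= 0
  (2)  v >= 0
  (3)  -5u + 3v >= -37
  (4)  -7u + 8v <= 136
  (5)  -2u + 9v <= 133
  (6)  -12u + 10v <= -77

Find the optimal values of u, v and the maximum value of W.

The binding constraints are -5u + 3v = -37 and -12u + 10v = -77.
Solving simultaneously gives u = 139/14, v = 59/14.

u = 139/14, v = 59/14, maximum W = 554/7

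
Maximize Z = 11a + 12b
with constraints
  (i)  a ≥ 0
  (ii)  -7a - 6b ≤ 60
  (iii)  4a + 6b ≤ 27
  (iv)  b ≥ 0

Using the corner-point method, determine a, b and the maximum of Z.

Corner points and Z = 11a + 12b:
  (0, 9/2) → Z = 54
  (0, 0) → Z = 0
  (27/4, 0) → Z = 297/4

At the optimal vertex, 4a + 6b = 27 and b = 0.
Solving simultaneously gives a = 27/4, b = 0.

a = 27/4, b = 0, maximum Z = 297/4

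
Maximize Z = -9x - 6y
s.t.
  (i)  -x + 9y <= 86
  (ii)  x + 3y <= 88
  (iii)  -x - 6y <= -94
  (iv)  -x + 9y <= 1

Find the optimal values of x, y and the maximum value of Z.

Feasible corners and Z = -9x - 6y:
  (82, 2) → Z = -750
  (263/4, 89/12) → Z = -2545/4
  (56, 19/3) → Z = -542

x = 56, y = 19/3, maximum Z = -542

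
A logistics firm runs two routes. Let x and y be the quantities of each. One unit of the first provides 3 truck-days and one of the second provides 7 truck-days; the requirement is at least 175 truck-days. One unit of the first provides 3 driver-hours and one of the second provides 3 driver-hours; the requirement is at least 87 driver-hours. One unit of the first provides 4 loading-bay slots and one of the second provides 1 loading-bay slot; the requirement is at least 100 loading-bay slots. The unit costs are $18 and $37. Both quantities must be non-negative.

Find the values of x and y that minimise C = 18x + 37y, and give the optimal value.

Vertices and C = 18x + 37y:
  (0, 100) → C = 3700
  (175/3, 0) → C = 1050
  (21, 16) → C = 970
The feasible region is unbounded (it extends along (0, 1), (1, 0)), but C strictly increases along every unbounded feasible direction, so there is no improving ray and the minimum is attained at a vertex.

x = 21, y = 16, minimum C = 970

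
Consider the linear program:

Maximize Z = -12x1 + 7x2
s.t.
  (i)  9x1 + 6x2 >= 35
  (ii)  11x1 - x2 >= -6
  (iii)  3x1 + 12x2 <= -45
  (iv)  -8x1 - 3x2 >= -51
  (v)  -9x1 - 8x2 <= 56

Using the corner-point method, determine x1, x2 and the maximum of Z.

x1 = 23/3, x2 = -17/3, maximum Z = -395/3

Feasible corners and Z = -12x1 + 7x2:
  (23/3, -17/3) → Z = -395/3
  (67/7, -179/21) → Z = -3665/21
  (249/29, -171/29) → Z = -4185/29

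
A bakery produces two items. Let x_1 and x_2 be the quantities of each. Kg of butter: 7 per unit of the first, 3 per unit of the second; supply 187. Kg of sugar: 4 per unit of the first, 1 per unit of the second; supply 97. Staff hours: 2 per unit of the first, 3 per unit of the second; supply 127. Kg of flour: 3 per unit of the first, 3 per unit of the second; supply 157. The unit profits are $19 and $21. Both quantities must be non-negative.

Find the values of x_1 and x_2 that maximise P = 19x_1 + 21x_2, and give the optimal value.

Extreme points and P = 19x_1 + 21x_2:
  (0, 0) → P = 0
  (0, 127/3) → P = 889
  (97/4, 0) → P = 1843/4
  (104/5, 69/5) → P = 685
  (12, 103/3) → P = 949

x_1 = 12, x_2 = 103/3, maximum P = 949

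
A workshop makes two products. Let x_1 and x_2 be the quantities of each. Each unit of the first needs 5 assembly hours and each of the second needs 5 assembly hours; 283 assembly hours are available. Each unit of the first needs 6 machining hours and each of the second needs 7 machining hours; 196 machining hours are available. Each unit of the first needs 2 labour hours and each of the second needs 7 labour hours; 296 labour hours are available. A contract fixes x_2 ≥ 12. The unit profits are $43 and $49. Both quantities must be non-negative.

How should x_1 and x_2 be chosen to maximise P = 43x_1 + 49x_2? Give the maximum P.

Corner points and P = 43x_1 + 49x_2:
  (0, 28) → P = 1372
  (0, 12) → P = 588
  (56/3, 12) → P = 4172/3

The optimum lies where 6x_1 + 7x_2 = 196 and x_2 = 12.
Solving simultaneously gives x_1 = 56/3, x_2 = 12.

x_1 = 56/3, x_2 = 12, maximum P = 4172/3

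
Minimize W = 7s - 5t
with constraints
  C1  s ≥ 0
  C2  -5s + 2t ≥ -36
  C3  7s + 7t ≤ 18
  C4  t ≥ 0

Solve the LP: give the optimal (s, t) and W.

s = 0, t = 18/7, minimum W = -90/7

Extreme points and W = 7s - 5t:
  (0, 18/7) → W = -90/7
  (0, 0) → W = 0
  (18/7, 0) → W = 18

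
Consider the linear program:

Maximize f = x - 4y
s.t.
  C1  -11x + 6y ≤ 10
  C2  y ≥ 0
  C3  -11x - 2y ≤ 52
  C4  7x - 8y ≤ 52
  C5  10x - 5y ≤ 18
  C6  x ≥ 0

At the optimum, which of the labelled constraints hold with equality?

Feasible corners and f = x - 4y:
  (158/5, 298/5) → f = -1034/5
  (0, 5/3) → f = -20/3
  (9/5, 0) → f = 9/5
  (0, 0) → f = 0

The maximum is at (9/5, 0). Substituting into each constraint, equality holds for C2 and C5; the remaining constraints have slack.

C2 and C5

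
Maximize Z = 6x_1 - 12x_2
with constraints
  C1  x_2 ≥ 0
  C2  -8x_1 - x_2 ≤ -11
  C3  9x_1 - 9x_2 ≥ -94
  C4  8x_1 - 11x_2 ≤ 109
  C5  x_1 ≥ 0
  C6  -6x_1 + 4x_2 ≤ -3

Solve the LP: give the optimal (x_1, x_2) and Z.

Vertices and Z = 6x_1 - 12x_2:
  (11/8, 0) → Z = 33/4
  (109/8, 0) → Z = 327/4
  (47/38, 21/19) → Z = -111/19
  (403/18, 197/6) → Z = -779/3
The feasible region is unbounded (it extends along (1, 1), (11, 8)), but Z strictly decreases along every unbounded feasible direction, so there is no improving ray and the maximum is attained at a vertex.

The binding constraints are x_2 = 0 and 8x_1 - 11x_2 = 109.
Solving simultaneously gives x_1 = 109/8, x_2 = 0.

x_1 = 109/8, x_2 = 0, maximum Z = 327/4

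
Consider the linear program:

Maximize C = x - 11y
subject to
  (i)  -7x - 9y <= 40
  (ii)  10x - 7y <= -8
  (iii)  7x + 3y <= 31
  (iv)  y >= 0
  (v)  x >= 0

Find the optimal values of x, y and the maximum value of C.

Feasible corners and C = x - 11y:
  (193/79, 366/79) → C = -3833/79
  (0, 8/7) → C = -88/7
  (0, 31/3) → C = -341/3

The optimum lies where 10x - 7y = -8 and x = 0.
Solving simultaneously gives x = 0, y = 8/7.

x = 0, y = 8/7, maximum C = -88/7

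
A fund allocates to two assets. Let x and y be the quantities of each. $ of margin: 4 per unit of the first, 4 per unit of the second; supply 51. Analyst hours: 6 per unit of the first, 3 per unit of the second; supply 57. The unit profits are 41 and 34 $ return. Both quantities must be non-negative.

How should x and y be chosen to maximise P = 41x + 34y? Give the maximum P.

x = 25/4, y = 13/2, maximum P = 1909/4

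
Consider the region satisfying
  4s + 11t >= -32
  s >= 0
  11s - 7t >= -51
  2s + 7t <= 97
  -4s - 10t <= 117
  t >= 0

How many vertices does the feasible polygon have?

4

Intersecting each pair of boundary lines and keeping only the points that satisfy every inequality leaves:
  (0, 51/7)
  (0, 0)
  (46/13, 167/13)
  (97/2, 0)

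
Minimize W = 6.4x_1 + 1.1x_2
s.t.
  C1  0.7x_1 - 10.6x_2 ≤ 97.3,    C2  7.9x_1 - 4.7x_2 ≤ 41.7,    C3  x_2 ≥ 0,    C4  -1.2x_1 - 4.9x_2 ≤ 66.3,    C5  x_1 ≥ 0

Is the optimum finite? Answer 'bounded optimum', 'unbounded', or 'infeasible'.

Feasible corners and W = 6.4x_1 + 1.1x_2:
  (417/79, 0) → W = 13344/395
  (0, 0) → W = 0
The feasible region has finitely many vertices and no improving ray; the minimum is 0 at (0, 0).

bounded optimum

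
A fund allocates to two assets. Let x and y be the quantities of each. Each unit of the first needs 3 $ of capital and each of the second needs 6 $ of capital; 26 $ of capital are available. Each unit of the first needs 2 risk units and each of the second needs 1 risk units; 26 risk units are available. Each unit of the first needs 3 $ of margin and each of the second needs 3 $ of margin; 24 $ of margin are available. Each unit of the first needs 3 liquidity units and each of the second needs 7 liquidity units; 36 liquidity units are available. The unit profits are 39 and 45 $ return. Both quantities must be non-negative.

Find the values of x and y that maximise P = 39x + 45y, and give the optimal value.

Feasible corners and P = 39x + 45y:
  (0, 0) → P = 0
  (0, 13/3) → P = 195
  (8, 0) → P = 312
  (22/3, 2/3) → P = 316

x = 22/3, y = 2/3, maximum P = 316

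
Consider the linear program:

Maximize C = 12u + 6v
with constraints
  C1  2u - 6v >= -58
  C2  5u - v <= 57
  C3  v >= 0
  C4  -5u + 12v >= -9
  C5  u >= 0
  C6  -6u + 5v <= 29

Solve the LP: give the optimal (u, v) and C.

u = 100/7, v = 101/7, maximum C = 258

Feasible corners and C = 12u + 6v:
  (100/7, 101/7) → C = 258
  (58/13, 145/13) → C = 1566/13
  (135/11, 48/11) → C = 1908/11
  (9/5, 0) → C = 108/5
  (0, 0) → C = 0
  (0, 29/5) → C = 174/5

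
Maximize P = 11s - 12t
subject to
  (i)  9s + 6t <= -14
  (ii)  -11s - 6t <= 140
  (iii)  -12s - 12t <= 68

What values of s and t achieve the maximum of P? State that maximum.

Corner points and P = 11s - 12t:
  (-63, 553/6) → P = -1799
  (20/3, -37/3) → P = 664/3
  (-106/5, 233/15) → P = -2098/5

The binding constraints are 9s + 6t = -14 and -12s - 12t = 68.
Solving simultaneously gives s = 20/3, t = -37/3.

s = 20/3, t = -37/3, maximum P = 664/3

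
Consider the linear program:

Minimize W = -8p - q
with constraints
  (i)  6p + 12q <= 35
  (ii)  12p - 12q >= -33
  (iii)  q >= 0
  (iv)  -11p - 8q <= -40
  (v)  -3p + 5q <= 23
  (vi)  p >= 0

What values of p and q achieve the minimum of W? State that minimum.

p = 35/6, q = 0, minimum W = -140/3

Feasible corners and W = -8p - q:
  (35/6, 0) → W = -140/3
  (50/21, 145/84) → W = -1745/84
  (40/11, 0) → W = -320/11

The optimum lies where 6p + 12q = 35 and q = 0.
Solving simultaneously gives p = 35/6, q = 0.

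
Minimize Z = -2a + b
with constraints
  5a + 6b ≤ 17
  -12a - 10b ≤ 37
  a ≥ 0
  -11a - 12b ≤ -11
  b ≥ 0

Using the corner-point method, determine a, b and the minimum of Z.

a = 17/5, b = 0, minimum Z = -34/5

Vertices and Z = -2a + b:
  (0, 17/6) → Z = 17/6
  (17/5, 0) → Z = -34/5
  (0, 11/12) → Z = 11/12
  (1, 0) → Z = -2

At the optimal vertex, 5a + 6b = 17 and b = 0.
Solving simultaneously gives a = 17/5, b = 0.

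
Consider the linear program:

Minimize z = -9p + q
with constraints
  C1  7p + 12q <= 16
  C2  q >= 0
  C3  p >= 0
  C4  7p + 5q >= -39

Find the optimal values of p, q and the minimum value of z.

p = 16/7, q = 0, minimum z = -144/7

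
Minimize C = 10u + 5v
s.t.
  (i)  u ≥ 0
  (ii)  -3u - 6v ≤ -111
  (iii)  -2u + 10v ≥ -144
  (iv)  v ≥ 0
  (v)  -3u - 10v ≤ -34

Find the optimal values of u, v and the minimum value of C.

Extreme points and C = 10u + 5v:
  (0, 37/2) → C = 185/2
  (37, 0) → C = 370
  (72, 0) → C = 720
The feasible region is unbounded (it extends along (0, 1), (5, 1)), but C strictly increases along every unbounded feasible direction, so there is no improving ray and the minimum is attained at a vertex.

u = 0, v = 37/2, minimum C = 185/2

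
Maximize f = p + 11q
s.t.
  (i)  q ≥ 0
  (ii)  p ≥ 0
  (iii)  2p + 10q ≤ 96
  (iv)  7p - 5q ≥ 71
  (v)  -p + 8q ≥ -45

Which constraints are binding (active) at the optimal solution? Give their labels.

(iii) and (iv)

Feasible corners and f = p + 11q:
  (71/7, 0) → f = 71/7
  (45, 0) → f = 45
  (119/8, 53/8) → f = 351/4
  (609/13, 3/13) → f = 642/13

The maximum is at (119/8, 53/8). Substituting into each constraint, equality holds for (iii) and (iv); the remaining constraints have slack.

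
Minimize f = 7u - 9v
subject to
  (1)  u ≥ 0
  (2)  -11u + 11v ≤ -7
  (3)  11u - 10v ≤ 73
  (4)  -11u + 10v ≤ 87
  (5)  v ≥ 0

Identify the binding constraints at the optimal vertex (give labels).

Feasible corners and f = 7u - 9v:
  (733/11, 66) → f = -1403/11
  (7/11, 0) → f = 49/11
  (73/11, 0) → f = 511/11

The minimum is at (733/11, 66). Substituting into each constraint, equality holds for (2) and (3); the remaining constraints have slack.

(2) and (3)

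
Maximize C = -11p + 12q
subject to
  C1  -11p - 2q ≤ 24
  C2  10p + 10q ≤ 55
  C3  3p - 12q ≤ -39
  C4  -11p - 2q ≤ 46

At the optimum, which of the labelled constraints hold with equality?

C1 and C2

Extreme points and C = -11p + 12q:
  (-35/9, 169/18) → C = 1399/9
  (-61/23, 119/46) → C = 1385/23
  (9/5, 37/10) → C = 123/5

The maximum is at (-35/9, 169/18). Substituting into each constraint, equality holds for C1 and C2; the remaining constraints have slack.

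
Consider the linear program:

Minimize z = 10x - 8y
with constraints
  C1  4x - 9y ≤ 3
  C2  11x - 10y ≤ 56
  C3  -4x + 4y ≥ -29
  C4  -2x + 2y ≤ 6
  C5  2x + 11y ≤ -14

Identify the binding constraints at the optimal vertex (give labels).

Feasible corners and z = 10x - 8y:
  (-6, -3) → z = -36
  (-3/2, -1) → z = -7
  (-47/13, -8/13) → z = -406/13

The minimum is at (-6, -3). Substituting into each constraint, equality holds for C1 and C4; the remaining constraints have slack.

C1 and C4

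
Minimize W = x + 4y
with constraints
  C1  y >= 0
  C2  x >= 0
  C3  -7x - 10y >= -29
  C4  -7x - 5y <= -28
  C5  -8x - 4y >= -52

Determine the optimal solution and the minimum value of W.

x = 4, y = 0, minimum W = 4

Extreme points and W = x + 4y:
  (29/7, 0) → W = 29/7
  (4, 0) → W = 4
  (27/7, 1/5) → W = 163/35

The binding constraints are y = 0 and -7x - 5y = -28.
Solving simultaneously gives x = 4, y = 0.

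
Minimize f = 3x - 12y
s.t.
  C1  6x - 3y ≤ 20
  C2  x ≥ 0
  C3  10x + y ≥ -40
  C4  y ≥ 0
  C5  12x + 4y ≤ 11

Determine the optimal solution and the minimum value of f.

Extreme points and f = 3x - 12y:
  (0, 0) → f = 0
  (0, 11/4) → f = -33
  (11/12, 0) → f = 11/4

At the optimal vertex, x = 0 and 12x + 4y = 11.
Solving simultaneously gives x = 0, y = 11/4.

x = 0, y = 11/4, minimum f = -33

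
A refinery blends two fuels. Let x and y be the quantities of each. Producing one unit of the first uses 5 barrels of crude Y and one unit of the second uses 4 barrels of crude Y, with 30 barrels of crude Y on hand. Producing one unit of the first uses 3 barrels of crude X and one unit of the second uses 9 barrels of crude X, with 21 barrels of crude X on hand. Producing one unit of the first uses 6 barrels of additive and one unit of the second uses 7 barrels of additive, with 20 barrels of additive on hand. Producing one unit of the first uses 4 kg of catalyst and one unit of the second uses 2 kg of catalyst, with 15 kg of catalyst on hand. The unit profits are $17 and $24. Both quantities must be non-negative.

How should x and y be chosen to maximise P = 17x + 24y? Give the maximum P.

Corner points and P = 17x + 24y:
  (0, 0) → P = 0
  (0, 7/3) → P = 56
  (10/3, 0) → P = 170/3
  (1, 2) → P = 65

x = 1, y = 2, maximum P = 65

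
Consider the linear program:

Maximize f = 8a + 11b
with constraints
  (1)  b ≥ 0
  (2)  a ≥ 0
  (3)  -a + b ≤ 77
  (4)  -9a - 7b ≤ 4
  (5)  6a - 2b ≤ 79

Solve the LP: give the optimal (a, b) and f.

Extreme points and f = 8a + 11b:
  (0, 0) → f = 0
  (79/6, 0) → f = 316/3
  (0, 77) → f = 847
  (233/4, 541/4) → f = 7815/4

At the optimal vertex, -a + b = 77 and 6a - 2b = 79.
Solving simultaneously gives a = 233/4, b = 541/4.

a = 233/4, b = 541/4, maximum f = 7815/4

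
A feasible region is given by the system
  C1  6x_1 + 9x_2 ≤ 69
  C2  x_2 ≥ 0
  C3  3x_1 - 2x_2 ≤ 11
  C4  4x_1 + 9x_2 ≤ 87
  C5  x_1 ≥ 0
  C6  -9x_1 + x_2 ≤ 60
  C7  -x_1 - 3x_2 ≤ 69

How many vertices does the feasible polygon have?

4

Of the 21 pairwise boundary intersections, those satisfying every inequality are:
  (79/13, 47/13)
  (0, 23/3)
  (11/3, 0)
  (0, 0)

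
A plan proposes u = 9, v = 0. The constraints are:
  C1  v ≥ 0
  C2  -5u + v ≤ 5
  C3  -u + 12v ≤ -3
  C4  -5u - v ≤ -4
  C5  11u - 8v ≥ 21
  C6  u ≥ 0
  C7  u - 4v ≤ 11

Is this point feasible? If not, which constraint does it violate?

feasible

C1: 0 ≥ 0 ✓
C2: -45 ≤ 5 ✓
C3: -9 ≤ -3 ✓
C4: -45 ≤ -4 ✓
C5: 99 ≥ 21 ✓
C6: 9 ≥ 0 ✓
C7: 9 ≤ 11 ✓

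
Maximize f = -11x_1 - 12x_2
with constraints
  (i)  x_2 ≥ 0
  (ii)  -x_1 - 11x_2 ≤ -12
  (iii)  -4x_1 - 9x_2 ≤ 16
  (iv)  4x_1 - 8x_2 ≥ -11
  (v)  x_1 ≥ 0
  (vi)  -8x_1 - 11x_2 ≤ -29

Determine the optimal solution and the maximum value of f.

Corner points and f = -11x_1 - 12x_2:
  (12, 0) → f = -132
  (17/7, 67/77) → f = -2861/77
  (37/36, 17/9) → f = -1223/36
The feasible region is unbounded (it extends along (2, 1), (1, 0)), but f strictly decreases along every unbounded feasible direction, so there is no improving ray and the maximum is attained at a vertex.

The binding constraints are 4x_1 - 8x_2 = -11 and -8x_1 - 11x_2 = -29.
Solving simultaneously gives x_1 = 37/36, x_2 = 17/9.

x_1 = 37/36, x_2 = 17/9, maximum f = -1223/36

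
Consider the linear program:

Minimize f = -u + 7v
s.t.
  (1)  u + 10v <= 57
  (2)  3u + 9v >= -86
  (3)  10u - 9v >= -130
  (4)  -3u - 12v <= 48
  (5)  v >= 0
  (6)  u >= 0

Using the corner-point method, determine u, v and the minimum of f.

u = 57, v = 0, minimum f = -57

Corner points and f = -u + 7v:
  (57, 0) → f = -57
  (0, 57/10) → f = 399/10
  (0, 0) → f = 0

The optimum lies where u + 10v = 57 and v = 0.
Solving simultaneously gives u = 57, v = 0.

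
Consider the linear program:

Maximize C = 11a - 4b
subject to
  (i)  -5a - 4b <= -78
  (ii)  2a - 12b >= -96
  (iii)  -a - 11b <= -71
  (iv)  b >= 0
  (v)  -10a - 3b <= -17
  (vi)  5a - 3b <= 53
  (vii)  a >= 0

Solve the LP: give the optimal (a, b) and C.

Feasible corners and C = 11a - 4b:
  (138/17, 159/17) → C = 882/17
  (574/51, 277/51) → C = 5206/51
  (154/9, 293/27) → C = 3910/27
  (398/29, 151/29) → C = 3774/29

The optimum lies where 2a - 12b = -96 and 5a - 3b = 53.
Solving simultaneously gives a = 154/9, b = 293/27.

a = 154/9, b = 293/27, maximum C = 3910/27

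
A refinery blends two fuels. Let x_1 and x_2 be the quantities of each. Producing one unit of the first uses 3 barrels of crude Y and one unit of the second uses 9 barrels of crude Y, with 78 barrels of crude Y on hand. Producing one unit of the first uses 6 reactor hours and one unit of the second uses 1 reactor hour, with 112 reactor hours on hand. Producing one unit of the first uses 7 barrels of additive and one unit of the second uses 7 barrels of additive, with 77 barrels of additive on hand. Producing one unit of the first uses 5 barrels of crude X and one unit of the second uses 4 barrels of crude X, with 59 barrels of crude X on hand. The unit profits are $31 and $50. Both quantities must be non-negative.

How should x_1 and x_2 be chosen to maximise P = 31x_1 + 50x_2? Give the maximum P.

x_1 = 7/2, x_2 = 15/2, maximum P = 967/2

Corner points and P = 31x_1 + 50x_2:
  (0, 0) → P = 0
  (0, 26/3) → P = 1300/3
  (11, 0) → P = 341
  (7/2, 15/2) → P = 967/2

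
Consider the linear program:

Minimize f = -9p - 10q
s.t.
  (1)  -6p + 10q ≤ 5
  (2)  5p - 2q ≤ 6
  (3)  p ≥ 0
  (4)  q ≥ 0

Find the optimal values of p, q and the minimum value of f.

p = 35/19, q = 61/38, minimum f = -620/19

Feasible corners and f = -9p - 10q:
  (35/19, 61/38) → f = -620/19
  (0, 1/2) → f = -5
  (6/5, 0) → f = -54/5
  (0, 0) → f = 0

The binding constraints are -6p + 10q = 5 and 5p - 2q = 6.
Solving simultaneously gives p = 35/19, q = 61/38.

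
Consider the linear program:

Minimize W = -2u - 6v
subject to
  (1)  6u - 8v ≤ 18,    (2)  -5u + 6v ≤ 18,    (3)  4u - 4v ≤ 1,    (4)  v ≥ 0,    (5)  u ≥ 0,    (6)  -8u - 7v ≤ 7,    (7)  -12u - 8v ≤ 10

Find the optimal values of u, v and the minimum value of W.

Feasible corners and W = -2u - 6v:
  (39/2, 77/4) → W = -309/2
  (0, 3) → W = -18
  (1/4, 0) → W = -1/2
  (0, 0) → W = 0

At the optimal vertex, -5u + 6v = 18 and 4u - 4v = 1.
Solving simultaneously gives u = 39/2, v = 77/4.

u = 39/2, v = 77/4, minimum W = -309/2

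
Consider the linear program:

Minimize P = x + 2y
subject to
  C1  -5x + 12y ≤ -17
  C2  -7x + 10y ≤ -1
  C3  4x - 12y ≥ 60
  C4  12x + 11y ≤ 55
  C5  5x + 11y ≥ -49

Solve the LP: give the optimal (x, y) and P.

Corner points and P = x + 2y:
  (330/47, -125/47) → P = 80/47
  (9/13, -62/13) → P = -115/13
  (104/7, -863/77) → P = -582/77

The binding constraints are 4x - 12y = 60 and 5x + 11y = -49.
Solving simultaneously gives x = 9/13, y = -62/13.

x = 9/13, y = -62/13, minimum P = -115/13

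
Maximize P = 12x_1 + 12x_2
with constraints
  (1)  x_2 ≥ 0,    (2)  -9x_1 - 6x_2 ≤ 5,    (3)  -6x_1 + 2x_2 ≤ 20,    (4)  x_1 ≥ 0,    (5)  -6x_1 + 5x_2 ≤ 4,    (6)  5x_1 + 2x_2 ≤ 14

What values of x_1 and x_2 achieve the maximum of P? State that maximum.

Extreme points and P = 12x_1 + 12x_2:
  (0, 0) → P = 0
  (14/5, 0) → P = 168/5
  (0, 4/5) → P = 48/5
  (62/37, 104/37) → P = 1992/37

The binding constraints are -6x_1 + 5x_2 = 4 and 5x_1 + 2x_2 = 14.
Solving simultaneously gives x_1 = 62/37, x_2 = 104/37.

x_1 = 62/37, x_2 = 104/37, maximum P = 1992/37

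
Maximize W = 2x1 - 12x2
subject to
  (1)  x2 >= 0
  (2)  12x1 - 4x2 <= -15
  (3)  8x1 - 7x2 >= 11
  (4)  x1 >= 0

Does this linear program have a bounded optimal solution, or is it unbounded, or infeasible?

infeasible

The boundaries x2 = 0 and 8x1 - 7x2 = 11 meet at (11/8, 0), but that point violates 12x1 - 4x2 ≤ -15. Every candidate vertex is excluded by some other constraint, so the feasible region is empty.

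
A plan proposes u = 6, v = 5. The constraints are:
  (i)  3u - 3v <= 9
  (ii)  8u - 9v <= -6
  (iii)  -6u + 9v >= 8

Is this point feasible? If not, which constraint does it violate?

not feasible — violates (ii)

Constraint (ii): 8u - 9v = 3, which is not ≤ -6. All other constraints are satisfied.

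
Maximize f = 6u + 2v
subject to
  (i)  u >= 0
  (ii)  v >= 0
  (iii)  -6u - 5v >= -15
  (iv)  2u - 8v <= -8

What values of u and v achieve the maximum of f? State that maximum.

u = 40/29, v = 39/29, maximum f = 318/29

Feasible corners and f = 6u + 2v:
  (0, 3) → f = 6
  (0, 1) → f = 2
  (40/29, 39/29) → f = 318/29

The binding constraints are -6u - 5v = -15 and 2u - 8v = -8.
Solving simultaneously gives u = 40/29, v = 39/29.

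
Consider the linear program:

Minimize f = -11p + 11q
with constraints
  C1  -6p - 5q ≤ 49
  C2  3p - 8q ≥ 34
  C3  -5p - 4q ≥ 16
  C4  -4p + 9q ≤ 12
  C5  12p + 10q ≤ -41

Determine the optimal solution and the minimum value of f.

p = 116, q = -149, minimum f = -2915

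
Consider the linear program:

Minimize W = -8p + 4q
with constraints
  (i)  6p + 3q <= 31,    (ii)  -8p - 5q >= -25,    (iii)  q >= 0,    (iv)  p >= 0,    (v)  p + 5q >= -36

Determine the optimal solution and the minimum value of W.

p = 25/8, q = 0, minimum W = -25

Extreme points and W = -8p + 4q:
  (25/8, 0) → W = -25
  (0, 5) → W = 20
  (0, 0) → W = 0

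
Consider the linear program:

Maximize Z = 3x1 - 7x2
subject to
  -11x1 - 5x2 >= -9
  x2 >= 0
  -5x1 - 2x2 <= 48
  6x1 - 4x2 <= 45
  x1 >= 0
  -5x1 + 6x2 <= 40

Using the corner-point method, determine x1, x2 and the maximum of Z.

Corner points and Z = 3x1 - 7x2:
  (9/11, 0) → Z = 27/11
  (0, 9/5) → Z = -63/5
  (0, 0) → Z = 0

x1 = 9/11, x2 = 0, maximum Z = 27/11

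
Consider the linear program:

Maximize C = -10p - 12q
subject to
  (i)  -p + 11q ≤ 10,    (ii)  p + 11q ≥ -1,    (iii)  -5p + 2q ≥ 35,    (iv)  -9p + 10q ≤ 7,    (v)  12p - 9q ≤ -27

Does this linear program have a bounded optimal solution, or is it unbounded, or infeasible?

infeasible

The boundaries -5p + 2q = 35 and -9p + 10q = 7 meet at (-21/2, -35/4), but that point violates p + 11q ≥ -1. Every candidate vertex is excluded by some other constraint, so the feasible region is empty.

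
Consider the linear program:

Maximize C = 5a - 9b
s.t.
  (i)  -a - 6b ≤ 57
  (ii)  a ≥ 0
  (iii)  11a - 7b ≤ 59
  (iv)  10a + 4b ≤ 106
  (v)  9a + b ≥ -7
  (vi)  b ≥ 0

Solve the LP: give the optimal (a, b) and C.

Corner points and C = 5a - 9b:
  (0, 53/2) → C = -477/2
  (0, 0) → C = 0
  (163/19, 96/19) → C = -49/19
  (59/11, 0) → C = 295/11

At the optimal vertex, 11a - 7b = 59 and b = 0.
Solving simultaneously gives a = 59/11, b = 0.

a = 59/11, b = 0, maximum C = 295/11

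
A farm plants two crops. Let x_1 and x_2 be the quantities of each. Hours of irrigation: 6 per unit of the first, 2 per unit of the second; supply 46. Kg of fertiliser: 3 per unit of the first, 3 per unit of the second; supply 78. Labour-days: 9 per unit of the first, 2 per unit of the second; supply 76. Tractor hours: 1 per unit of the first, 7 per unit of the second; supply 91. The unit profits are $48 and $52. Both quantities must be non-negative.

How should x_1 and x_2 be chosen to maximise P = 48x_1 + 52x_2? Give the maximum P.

Corner points and P = 48x_1 + 52x_2:
  (0, 0) → P = 0
  (0, 13) → P = 676
  (23/3, 0) → P = 368
  (7/2, 25/2) → P = 818

The binding constraints are 6x_1 + 2x_2 = 46 and x_1 + 7x_2 = 91.
Solving simultaneously gives x_1 = 7/2, x_2 = 25/2.

x_1 = 7/2, x_2 = 25/2, maximum P = 818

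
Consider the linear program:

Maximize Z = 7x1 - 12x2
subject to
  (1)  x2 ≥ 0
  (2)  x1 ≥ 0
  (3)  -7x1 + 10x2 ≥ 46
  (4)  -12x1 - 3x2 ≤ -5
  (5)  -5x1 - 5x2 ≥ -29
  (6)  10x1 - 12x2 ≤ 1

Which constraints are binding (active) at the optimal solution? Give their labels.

Corner points and Z = 7x1 - 12x2:
  (0, 23/5) → Z = -276/5
  (0, 29/5) → Z = -348/5
  (12/17, 433/85) → Z = -4776/85

The maximum is at (0, 23/5). Substituting into each constraint, equality holds for (2) and (3); the remaining constraints have slack.

(2) and (3)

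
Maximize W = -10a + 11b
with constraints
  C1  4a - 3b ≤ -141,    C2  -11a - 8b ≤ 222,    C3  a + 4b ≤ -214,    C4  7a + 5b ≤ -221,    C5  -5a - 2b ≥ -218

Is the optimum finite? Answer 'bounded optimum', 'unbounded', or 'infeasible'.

infeasible

The boundaries 4a - 3b = -141 and a + 4b = -214 meet at (-1206/19, -715/19), but that point violates -11a - 8b ≤ 222. Every candidate vertex is excluded by some other constraint, so the feasible region is empty.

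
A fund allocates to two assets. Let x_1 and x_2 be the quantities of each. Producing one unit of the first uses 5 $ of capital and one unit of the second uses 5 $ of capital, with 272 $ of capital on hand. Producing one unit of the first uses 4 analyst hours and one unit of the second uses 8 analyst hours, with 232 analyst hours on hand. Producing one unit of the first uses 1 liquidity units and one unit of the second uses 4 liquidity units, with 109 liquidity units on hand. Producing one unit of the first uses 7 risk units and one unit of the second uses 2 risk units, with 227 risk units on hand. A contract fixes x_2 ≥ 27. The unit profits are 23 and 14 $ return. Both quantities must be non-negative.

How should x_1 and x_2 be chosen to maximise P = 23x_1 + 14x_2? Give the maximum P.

Vertices and P = 23x_1 + 14x_2:
  (0, 109/4) → P = 763/2
  (0, 27) → P = 378
  (1, 27) → P = 401

At the optimal vertex, x_1 + 4x_2 = 109 and x_2 = 27.
Solving simultaneously gives x_1 = 1, x_2 = 27.

x_1 = 1, x_2 = 27, maximum P = 401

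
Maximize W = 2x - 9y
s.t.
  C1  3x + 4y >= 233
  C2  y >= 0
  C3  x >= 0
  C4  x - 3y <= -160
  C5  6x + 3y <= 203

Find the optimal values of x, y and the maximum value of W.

x = 59/13, y = 713/13, maximum W = -6299/13

The optimum lies where 3x + 4y = 233 and x - 3y = -160.
Solving simultaneously gives x = 59/13, y = 713/13.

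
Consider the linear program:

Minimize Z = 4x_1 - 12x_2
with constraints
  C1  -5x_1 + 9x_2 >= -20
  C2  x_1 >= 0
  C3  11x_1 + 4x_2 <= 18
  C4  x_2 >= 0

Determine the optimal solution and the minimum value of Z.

x_1 = 0, x_2 = 9/2, minimum Z = -54

Vertices and Z = 4x_1 - 12x_2:
  (0, 9/2) → Z = -54
  (0, 0) → Z = 0
  (18/11, 0) → Z = 72/11

The optimum lies where x_1 = 0 and 11x_1 + 4x_2 = 18.
Solving simultaneously gives x_1 = 0, x_2 = 9/2.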